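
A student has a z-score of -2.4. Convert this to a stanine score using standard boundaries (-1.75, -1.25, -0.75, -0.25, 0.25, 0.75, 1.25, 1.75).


Stanine boundaries: [-1.75, -1.25, -0.75, -0.25, 0.25, 0.75, 1.25, 1.75]
z = -2.4
Check each boundary:
  z < -1.75
  z < -1.25
  z < -0.75
  z < -0.25
  z < 0.25
  z < 0.75
  z < 1.25
  z < 1.75
Highest qualifying boundary gives stanine = 1

1


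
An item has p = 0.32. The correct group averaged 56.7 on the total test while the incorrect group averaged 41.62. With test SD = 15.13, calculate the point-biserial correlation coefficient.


q = 1 - p = 0.68
rpb = ((M1 - M0) / SD) * sqrt(p * q)
rpb = ((56.7 - 41.62) / 15.13) * sqrt(0.32 * 0.68)
rpb = 0.4649

0.4649


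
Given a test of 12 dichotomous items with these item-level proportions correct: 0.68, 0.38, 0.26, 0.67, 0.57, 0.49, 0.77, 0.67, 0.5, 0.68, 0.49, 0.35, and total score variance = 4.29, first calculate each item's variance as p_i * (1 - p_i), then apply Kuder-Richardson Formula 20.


For each item, compute p_i * q_i:
  Item 1: 0.68 * 0.32 = 0.2176
  Item 2: 0.38 * 0.62 = 0.2356
  Item 3: 0.26 * 0.74 = 0.1924
  Item 4: 0.67 * 0.33 = 0.2211
  Item 5: 0.57 * 0.43 = 0.2451
  Item 6: 0.49 * 0.51 = 0.2499
  Item 7: 0.77 * 0.23 = 0.1771
  Item 8: 0.67 * 0.33 = 0.2211
  Item 9: 0.5 * 0.5 = 0.25
  Item 10: 0.68 * 0.32 = 0.2176
  Item 11: 0.49 * 0.51 = 0.2499
  Item 12: 0.35 * 0.65 = 0.2275
Sum(p_i * q_i) = 0.2176 + 0.2356 + 0.1924 + 0.2211 + 0.2451 + 0.2499 + 0.1771 + 0.2211 + 0.25 + 0.2176 + 0.2499 + 0.2275 = 2.7049
KR-20 = (k/(k-1)) * (1 - Sum(p_i*q_i) / Var_total)
= (12/11) * (1 - 2.7049/4.29)
= 1.0909 * 0.3695
KR-20 = 0.4031

0.4031


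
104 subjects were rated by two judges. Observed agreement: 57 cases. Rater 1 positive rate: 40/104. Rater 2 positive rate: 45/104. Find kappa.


P_o = 57/104 = 0.548077
P_e = (40*45 + 64*59) / 10816 = 0.515533
kappa = (P_o - P_e) / (1 - P_e)
kappa = (0.548077 - 0.515533) / (1 - 0.515533)
kappa = 0.0672

0.0672


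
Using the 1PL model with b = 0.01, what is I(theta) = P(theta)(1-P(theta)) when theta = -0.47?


P = 1/(1+exp(-(-0.47-0.01))) = 0.3823
I = P*(1-P) = 0.3823 * 0.6177
I = 0.2361

0.2361


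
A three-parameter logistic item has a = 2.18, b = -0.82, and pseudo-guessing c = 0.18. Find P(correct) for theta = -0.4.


logit = 2.18*(-0.4 - -0.82) = 0.9156
P* = 1/(1 + exp(-0.9156)) = 0.7141
P = 0.18 + (1 - 0.18) * 0.7141
P = 0.7656

0.7656


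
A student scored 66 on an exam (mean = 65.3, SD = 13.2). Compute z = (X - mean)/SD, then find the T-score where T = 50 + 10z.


z = (X - mean) / SD = (66 - 65.3) / 13.2
z = 0.7 / 13.2
z = 0.053
T-score = T = 50 + 10z
Carry z at full precision (z = 0.7 / 13.2) into the conversion:
T-score = 50 + 10 * (0.7 / 13.2) = 50 + 7 / 13.2
T-score = 50 + 0.5303
T-score = 50.5303

50.5303


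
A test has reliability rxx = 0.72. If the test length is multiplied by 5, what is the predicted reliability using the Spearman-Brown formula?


r_new = (n * rxx) / (1 + (n-1) * rxx)
r_new = (5 * 0.72) / (1 + 4 * 0.72)
r_new = 3.6 / 3.88
r_new = 0.9278

0.9278


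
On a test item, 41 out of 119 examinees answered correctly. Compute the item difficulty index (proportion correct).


Item difficulty p = number correct / total examinees
p = 41 / 119
p = 0.3445

0.3445


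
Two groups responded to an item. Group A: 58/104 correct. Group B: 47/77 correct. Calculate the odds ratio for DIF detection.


Odds_A = 58/46 = 1.2609
Odds_B = 47/30 = 1.5667
OR = Odds_A / Odds_B = 1.2609 / 1.5667
Exactly, OR = (58 * 30) / (46 * 47) = 1740 / 2162
OR = 0.8048

0.8048


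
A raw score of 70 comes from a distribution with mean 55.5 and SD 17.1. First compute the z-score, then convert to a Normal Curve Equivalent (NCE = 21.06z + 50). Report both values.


z = (X - mean) / SD = (70 - 55.5) / 17.1
z = 14.5 / 17.1
z = 0.848
NCE = NCE = 21.06z + 50
Carry z at full precision (z = 14.5 / 17.1) into the conversion:
NCE = 21.06 * (14.5 / 17.1) + 50 = 305.37 / 17.1 + 50
NCE = 17.8579 + 50
NCE = 67.8579

67.8579


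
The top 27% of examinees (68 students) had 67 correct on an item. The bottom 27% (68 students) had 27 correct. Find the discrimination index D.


p_upper = 67/68 = 0.9853
p_lower = 27/68 = 0.3971
D = 0.9853 - 0.3971 = 0.5882

0.5882


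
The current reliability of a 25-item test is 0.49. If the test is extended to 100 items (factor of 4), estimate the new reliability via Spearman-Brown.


r_new = (n * rxx) / (1 + (n-1) * rxx)
r_new = (4 * 0.49) / (1 + 3 * 0.49)
r_new = 1.96 / 2.47
r_new = 0.7935

0.7935


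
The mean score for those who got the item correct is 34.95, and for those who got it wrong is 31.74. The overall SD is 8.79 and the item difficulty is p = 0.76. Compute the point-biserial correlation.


q = 1 - p = 0.24
rpb = ((M1 - M0) / SD) * sqrt(p * q)
rpb = ((34.95 - 31.74) / 8.79) * sqrt(0.76 * 0.24)
rpb = 0.156

0.156


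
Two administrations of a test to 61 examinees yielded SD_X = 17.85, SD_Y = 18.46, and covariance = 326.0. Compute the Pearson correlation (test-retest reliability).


r = cov(X,Y) / (SD_X * SD_Y)
r = 326.0 / (17.85 * 18.46)
r = 326.0 / 329.511
r = 0.9893

0.9893


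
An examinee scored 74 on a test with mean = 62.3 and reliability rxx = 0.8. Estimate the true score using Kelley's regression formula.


T_est = rxx * X + (1 - rxx) * mean
T_est = 0.8 * 74 + 0.2 * 62.3
T_est = 59.2 + 12.46
T_est = 71.66

71.66


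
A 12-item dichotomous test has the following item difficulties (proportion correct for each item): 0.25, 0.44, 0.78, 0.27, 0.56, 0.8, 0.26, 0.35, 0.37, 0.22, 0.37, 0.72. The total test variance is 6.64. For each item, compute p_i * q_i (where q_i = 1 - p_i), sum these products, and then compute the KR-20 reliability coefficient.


For each item, compute p_i * q_i:
  Item 1: 0.25 * 0.75 = 0.1875
  Item 2: 0.44 * 0.56 = 0.2464
  Item 3: 0.78 * 0.22 = 0.1716
  Item 4: 0.27 * 0.73 = 0.1971
  Item 5: 0.56 * 0.44 = 0.2464
  Item 6: 0.8 * 0.2 = 0.16
  Item 7: 0.26 * 0.74 = 0.1924
  Item 8: 0.35 * 0.65 = 0.2275
  Item 9: 0.37 * 0.63 = 0.2331
  Item 10: 0.22 * 0.78 = 0.1716
  Item 11: 0.37 * 0.63 = 0.2331
  Item 12: 0.72 * 0.28 = 0.2016
Sum(p_i * q_i) = 0.1875 + 0.2464 + 0.1716 + 0.1971 + 0.2464 + 0.16 + 0.1924 + 0.2275 + 0.2331 + 0.1716 + 0.2331 + 0.2016 = 2.4683
KR-20 = (k/(k-1)) * (1 - Sum(p_i*q_i) / Var_total)
= (12/11) * (1 - 2.4683/6.64)
= 1.0909 * 0.6283
KR-20 = 0.6854

0.6854


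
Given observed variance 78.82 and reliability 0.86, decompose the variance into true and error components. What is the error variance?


var_true = rxx * var_obs = 0.86 * 78.82 = 67.7852
var_error = var_obs - var_true
var_error = 78.82 - 67.7852
var_error = 11.0348

11.0348


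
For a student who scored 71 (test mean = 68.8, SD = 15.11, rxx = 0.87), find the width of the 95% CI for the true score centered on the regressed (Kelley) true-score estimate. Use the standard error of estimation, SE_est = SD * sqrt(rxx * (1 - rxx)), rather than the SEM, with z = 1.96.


True score estimate = 0.87*71 + 0.13*68.8 = 70.714
SE_est = SD * sqrt(rxx * (1 - rxx)) = 15.11 * sqrt(0.87 * 0.13) = 15.11 * sqrt(0.1131) = 5.081545
CI = T_est +/- z * SE_est, so width = 2 * z * SE_est = 2 * 1.96 * 5.081545
Width = 19.9197

19.9197


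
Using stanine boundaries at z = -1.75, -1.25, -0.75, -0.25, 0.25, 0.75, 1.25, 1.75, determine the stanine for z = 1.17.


Stanine boundaries: [-1.75, -1.25, -0.75, -0.25, 0.25, 0.75, 1.25, 1.75]
z = 1.17
Check each boundary:
  z >= -1.75 -> could be stanine 2
  z >= -1.25 -> could be stanine 3
  z >= -0.75 -> could be stanine 4
  z >= -0.25 -> could be stanine 5
  z >= 0.25 -> could be stanine 6
  z >= 0.75 -> could be stanine 7
  z < 1.25
  z < 1.75
Highest qualifying boundary gives stanine = 7

7


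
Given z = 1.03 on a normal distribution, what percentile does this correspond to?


CDF(z) = 0.5 * (1 + erf(z/sqrt(2)))
erf(0.7283) = 0.697
CDF = 0.8485
Percentile rank = 0.8485 * 100 = 84.85

84.85


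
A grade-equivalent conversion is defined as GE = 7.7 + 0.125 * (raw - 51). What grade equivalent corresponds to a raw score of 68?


raw - median = 68 - 51 = 17
slope * diff = 0.125 * 17 = 2.125
GE = 7.7 + 2.125
GE = 9.825

9.825


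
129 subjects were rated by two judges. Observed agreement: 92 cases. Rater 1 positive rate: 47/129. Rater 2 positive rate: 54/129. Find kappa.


P_o = 92/129 = 0.713178
P_e = (47*54 + 82*75) / 16641 = 0.522084
kappa = (P_o - P_e) / (1 - P_e)
kappa = (0.713178 - 0.522084) / (1 - 0.522084)
kappa = 0.3998

0.3998


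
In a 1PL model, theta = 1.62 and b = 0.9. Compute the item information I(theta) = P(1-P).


P = 1/(1+exp(-(1.62-0.9))) = 0.6726
I = P*(1-P) = 0.6726 * 0.3274
I = 0.2202

0.2202


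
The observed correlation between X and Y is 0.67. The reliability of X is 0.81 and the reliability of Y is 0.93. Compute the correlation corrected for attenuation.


r_corrected = rxy / sqrt(rxx * ryy)
= 0.67 / sqrt(0.81 * 0.93)
= 0.67 / sqrt(0.7533)
= 0.67 / 0.867929
r_corrected = 0.772

0.772


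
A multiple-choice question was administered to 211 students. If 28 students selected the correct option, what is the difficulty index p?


Item difficulty p = number correct / total examinees
p = 28 / 211
p = 0.1327

0.1327


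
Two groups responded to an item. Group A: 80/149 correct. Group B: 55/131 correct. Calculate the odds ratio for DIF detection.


Odds_A = 80/69 = 1.1594
Odds_B = 55/76 = 0.7237
OR = Odds_A / Odds_B = 1.1594 / 0.7237
Exactly, OR = (80 * 76) / (69 * 55) = 6080 / 3795
OR = 1.6021

1.6021


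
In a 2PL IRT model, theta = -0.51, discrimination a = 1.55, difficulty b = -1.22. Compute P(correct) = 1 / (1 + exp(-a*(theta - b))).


a*(theta - b) = 1.55 * (-0.51 - -1.22) = 1.1005
exp(-1.1005) = 0.3327
P = 1 / (1 + 0.3327)
P = 0.7504

0.7504


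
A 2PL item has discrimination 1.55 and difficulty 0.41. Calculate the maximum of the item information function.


For 2PL, max info at theta = b = 0.41
I_max = a^2 / 4 = 1.55^2 / 4
= 2.4025 / 4
I_max = 0.6006

0.6006


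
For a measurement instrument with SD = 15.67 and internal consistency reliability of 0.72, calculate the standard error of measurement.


SEM = SD * sqrt(1 - rxx)
SEM = 15.67 * sqrt(1 - 0.72)
SEM = 15.67 * sqrt(0.28) = 15.67 * 0.52915
SEM = 8.2918

8.2918


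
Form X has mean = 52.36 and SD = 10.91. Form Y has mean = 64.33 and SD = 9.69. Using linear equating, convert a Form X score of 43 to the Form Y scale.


slope = SD_Y / SD_X = 9.69 / 10.91 ~ 0.8882
intercept = mean_Y - slope * mean_X = 64.33 - (9.69 / 10.91) * 52.36 ~ 17.8251
Y = slope * X + intercept. To avoid rounding drift from the rounded slope/intercept, evaluate the equivalent form Y = mean_Y + SD_Y * (X - mean_X) / SD_X at full precision:
Y = 64.33 + 9.69 * (43 - 52.36) / 10.91
Y = 64.33 - 9.69 * 9.36 / 10.91
Y = 64.33 - 90.6984 / 10.91
Y = 64.33 - 8.3133
Y = 56.0167

56.0167


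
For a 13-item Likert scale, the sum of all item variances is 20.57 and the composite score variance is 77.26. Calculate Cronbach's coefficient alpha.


alpha = (k/(k-1)) * (1 - sum(si^2)/s_total^2)
= (13/12) * (1 - 20.57/77.26)
alpha = 0.7949

0.7949


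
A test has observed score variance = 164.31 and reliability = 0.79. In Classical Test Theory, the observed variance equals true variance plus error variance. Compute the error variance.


var_true = rxx * var_obs = 0.79 * 164.31 = 129.8049
var_error = var_obs - var_true
var_error = 164.31 - 129.8049
var_error = 34.5051

34.5051


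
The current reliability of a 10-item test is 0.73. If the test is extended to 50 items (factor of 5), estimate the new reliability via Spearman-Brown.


r_new = (n * rxx) / (1 + (n-1) * rxx)
r_new = (5 * 0.73) / (1 + 4 * 0.73)
r_new = 3.65 / 3.92
r_new = 0.9311

0.9311


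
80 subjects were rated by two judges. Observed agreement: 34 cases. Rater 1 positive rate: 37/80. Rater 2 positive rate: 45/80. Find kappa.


P_o = 34/80 = 0.425
P_e = (37*45 + 43*35) / 6400 = 0.495312
kappa = (P_o - P_e) / (1 - P_e)
kappa = (0.425 - 0.495312) / (1 - 0.495312)
kappa = -0.1393

-0.1393


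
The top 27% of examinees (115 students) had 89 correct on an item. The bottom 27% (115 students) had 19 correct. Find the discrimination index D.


p_upper = 89/115 = 0.7739
p_lower = 19/115 = 0.1652
D = 0.7739 - 0.1652 = 0.6087

0.6087


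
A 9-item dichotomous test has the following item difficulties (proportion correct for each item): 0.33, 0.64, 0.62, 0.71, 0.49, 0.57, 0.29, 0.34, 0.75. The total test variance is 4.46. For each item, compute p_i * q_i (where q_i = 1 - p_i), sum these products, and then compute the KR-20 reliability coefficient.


For each item, compute p_i * q_i:
  Item 1: 0.33 * 0.67 = 0.2211
  Item 2: 0.64 * 0.36 = 0.2304
  Item 3: 0.62 * 0.38 = 0.2356
  Item 4: 0.71 * 0.29 = 0.2059
  Item 5: 0.49 * 0.51 = 0.2499
  Item 6: 0.57 * 0.43 = 0.2451
  Item 7: 0.29 * 0.71 = 0.2059
  Item 8: 0.34 * 0.66 = 0.2244
  Item 9: 0.75 * 0.25 = 0.1875
Sum(p_i * q_i) = 0.2211 + 0.2304 + 0.2356 + 0.2059 + 0.2499 + 0.2451 + 0.2059 + 0.2244 + 0.1875 = 2.0058
KR-20 = (k/(k-1)) * (1 - Sum(p_i*q_i) / Var_total)
= (9/8) * (1 - 2.0058/4.46)
= 1.125 * 0.5503
KR-20 = 0.6191

0.6191


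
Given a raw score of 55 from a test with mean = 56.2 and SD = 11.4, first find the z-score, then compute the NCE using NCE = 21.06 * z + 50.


z = (X - mean) / SD = (55 - 56.2) / 11.4
z = -1.2 / 11.4
z = -0.1053
NCE = NCE = 21.06z + 50
Carry z at full precision (z = -1.2 / 11.4) into the conversion:
NCE = 21.06 * (-1.2 / 11.4) + 50 = -25.272 / 11.4 + 50
NCE = -2.2168 + 50
NCE = 47.7832

47.7832


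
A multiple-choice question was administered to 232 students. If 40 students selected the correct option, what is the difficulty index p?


Item difficulty p = number correct / total examinees
p = 40 / 232
p = 0.1724

0.1724


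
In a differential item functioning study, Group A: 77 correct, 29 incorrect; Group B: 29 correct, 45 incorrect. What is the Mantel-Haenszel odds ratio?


Odds_A = 77/29 = 2.6552
Odds_B = 29/45 = 0.6444
OR = Odds_A / Odds_B = 2.6552 / 0.6444
Exactly, OR = (77 * 45) / (29 * 29) = 3465 / 841
OR = 4.1201

4.1201


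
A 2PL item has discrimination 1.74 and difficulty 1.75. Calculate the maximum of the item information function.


For 2PL, max info at theta = b = 1.75
I_max = a^2 / 4 = 1.74^2 / 4
= 3.0276 / 4
I_max = 0.7569

0.7569


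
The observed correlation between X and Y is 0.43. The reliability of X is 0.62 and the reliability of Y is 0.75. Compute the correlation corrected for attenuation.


r_corrected = rxy / sqrt(rxx * ryy)
= 0.43 / sqrt(0.62 * 0.75)
= 0.43 / sqrt(0.465)
= 0.43 / 0.681909
r_corrected = 0.6306

0.6306


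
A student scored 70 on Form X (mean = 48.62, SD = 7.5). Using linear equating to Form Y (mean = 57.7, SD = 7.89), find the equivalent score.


slope = SD_Y / SD_X = 7.89 / 7.5 ~ 1.052
intercept = mean_Y - slope * mean_X = 57.7 - (7.89 / 7.5) * 48.62 ~ 6.5518
Y = slope * X + intercept. To avoid rounding drift from the rounded slope/intercept, evaluate the equivalent form Y = mean_Y + SD_Y * (X - mean_X) / SD_X at full precision:
Y = 57.7 + 7.89 * (70 - 48.62) / 7.5
Y = 57.7 + 7.89 * 21.38 / 7.5
Y = 57.7 + 168.6882 / 7.5
Y = 57.7 + 22.4918
Y = 80.1918

80.1918


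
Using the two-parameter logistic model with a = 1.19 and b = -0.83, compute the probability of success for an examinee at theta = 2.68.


a*(theta - b) = 1.19 * (2.68 - -0.83) = 4.1769
exp(-4.1769) = 0.0153
P = 1 / (1 + 0.0153)
P = 0.9849

0.9849


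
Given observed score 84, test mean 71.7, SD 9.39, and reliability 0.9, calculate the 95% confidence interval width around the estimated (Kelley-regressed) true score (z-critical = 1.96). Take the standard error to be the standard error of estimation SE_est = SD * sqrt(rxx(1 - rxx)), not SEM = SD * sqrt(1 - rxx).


True score estimate = 0.9*84 + 0.1*71.7 = 82.77
SE_est = SD * sqrt(rxx * (1 - rxx)) = 9.39 * sqrt(0.9 * 0.1) = 9.39 * sqrt(0.09) = 2.817
CI = T_est +/- z * SE_est, so width = 2 * z * SE_est = 2 * 1.96 * 2.817
Width = 11.0426

11.0426


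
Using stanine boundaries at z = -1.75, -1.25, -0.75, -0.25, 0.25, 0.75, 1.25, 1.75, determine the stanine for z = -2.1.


Stanine boundaries: [-1.75, -1.25, -0.75, -0.25, 0.25, 0.75, 1.25, 1.75]
z = -2.1
Check each boundary:
  z < -1.75
  z < -1.25
  z < -0.75
  z < -0.25
  z < 0.25
  z < 0.75
  z < 1.25
  z < 1.75
Highest qualifying boundary gives stanine = 1

1


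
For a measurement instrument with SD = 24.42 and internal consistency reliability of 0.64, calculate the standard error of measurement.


SEM = SD * sqrt(1 - rxx)
SEM = 24.42 * sqrt(1 - 0.64)
SEM = 24.42 * sqrt(0.36) = 24.42 * 0.6
SEM = 14.652

14.652


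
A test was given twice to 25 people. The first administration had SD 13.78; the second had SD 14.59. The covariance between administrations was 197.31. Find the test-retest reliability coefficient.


r = cov(X,Y) / (SD_X * SD_Y)
r = 197.31 / (13.78 * 14.59)
r = 197.31 / 201.0502
r = 0.9814

0.9814


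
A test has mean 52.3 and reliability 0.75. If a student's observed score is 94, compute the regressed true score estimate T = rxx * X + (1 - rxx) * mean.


T_est = rxx * X + (1 - rxx) * mean
T_est = 0.75 * 94 + 0.25 * 52.3
T_est = 70.5 + 13.075
T_est = 83.575

83.575


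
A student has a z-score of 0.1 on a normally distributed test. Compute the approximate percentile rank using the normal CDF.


CDF(z) = 0.5 * (1 + erf(z/sqrt(2)))
erf(0.0707) = 0.0797
CDF = 0.5398
Percentile rank = 0.5398 * 100 = 53.98

53.98


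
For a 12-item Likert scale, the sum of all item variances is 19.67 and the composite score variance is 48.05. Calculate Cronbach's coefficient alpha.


alpha = (k/(k-1)) * (1 - sum(si^2)/s_total^2)
= (12/11) * (1 - 19.67/48.05)
alpha = 0.6443

0.6443


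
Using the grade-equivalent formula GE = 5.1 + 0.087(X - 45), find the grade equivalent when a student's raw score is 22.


raw - median = 22 - 45 = -23
slope * diff = 0.087 * -23 = -2.001
GE = 5.1 + -2.001
GE = 3.099

3.099


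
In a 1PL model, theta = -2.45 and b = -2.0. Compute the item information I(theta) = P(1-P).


P = 1/(1+exp(-(-2.45--2.0))) = 0.3894
I = P*(1-P) = 0.3894 * 0.6106
I = 0.2378

0.2378


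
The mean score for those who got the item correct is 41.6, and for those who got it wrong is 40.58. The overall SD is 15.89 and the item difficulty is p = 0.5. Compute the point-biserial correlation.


q = 1 - p = 0.5
rpb = ((M1 - M0) / SD) * sqrt(p * q)
rpb = ((41.6 - 40.58) / 15.89) * sqrt(0.5 * 0.5)
rpb = 0.0321

0.0321


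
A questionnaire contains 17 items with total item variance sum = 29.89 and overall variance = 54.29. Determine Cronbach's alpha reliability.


alpha = (k/(k-1)) * (1 - sum(si^2)/s_total^2)
= (17/16) * (1 - 29.89/54.29)
alpha = 0.4775

0.4775


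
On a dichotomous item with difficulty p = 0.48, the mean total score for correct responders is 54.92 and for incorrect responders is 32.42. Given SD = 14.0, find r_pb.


q = 1 - p = 0.52
rpb = ((M1 - M0) / SD) * sqrt(p * q)
rpb = ((54.92 - 32.42) / 14.0) * sqrt(0.48 * 0.52)
rpb = 0.8029

0.8029


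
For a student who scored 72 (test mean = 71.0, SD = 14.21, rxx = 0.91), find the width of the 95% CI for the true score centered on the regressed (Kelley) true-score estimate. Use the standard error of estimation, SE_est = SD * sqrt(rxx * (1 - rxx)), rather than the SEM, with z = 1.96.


True score estimate = 0.91*72 + 0.09*71.0 = 71.91
SE_est = SD * sqrt(rxx * (1 - rxx)) = 14.21 * sqrt(0.91 * 0.09) = 14.21 * sqrt(0.0819) = 4.066643
CI = T_est +/- z * SE_est, so width = 2 * z * SE_est = 2 * 1.96 * 4.066643
Width = 15.9412

15.9412


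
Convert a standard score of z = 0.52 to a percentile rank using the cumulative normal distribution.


CDF(z) = 0.5 * (1 + erf(z/sqrt(2)))
erf(0.3677) = 0.3969
CDF = 0.6985
Percentile rank = 0.6985 * 100 = 69.85

69.85


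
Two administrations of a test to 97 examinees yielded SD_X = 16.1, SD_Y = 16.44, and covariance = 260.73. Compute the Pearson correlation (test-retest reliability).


r = cov(X,Y) / (SD_X * SD_Y)
r = 260.73 / (16.1 * 16.44)
r = 260.73 / 264.684
r = 0.9851

0.9851


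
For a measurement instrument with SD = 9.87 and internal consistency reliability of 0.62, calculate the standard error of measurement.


SEM = SD * sqrt(1 - rxx)
SEM = 9.87 * sqrt(1 - 0.62)
SEM = 9.87 * sqrt(0.38) = 9.87 * 0.616441
SEM = 6.0843

6.0843


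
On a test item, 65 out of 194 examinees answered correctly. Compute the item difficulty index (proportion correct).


Item difficulty p = number correct / total examinees
p = 65 / 194
p = 0.3351

0.3351


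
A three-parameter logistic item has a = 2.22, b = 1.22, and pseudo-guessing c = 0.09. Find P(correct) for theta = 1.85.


logit = 2.22*(1.85 - 1.22) = 1.3986
P* = 1/(1 + exp(-1.3986)) = 0.802
P = 0.09 + (1 - 0.09) * 0.802
P = 0.8198

0.8198


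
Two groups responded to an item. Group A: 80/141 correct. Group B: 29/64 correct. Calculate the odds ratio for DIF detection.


Odds_A = 80/61 = 1.3115
Odds_B = 29/35 = 0.8286
OR = Odds_A / Odds_B = 1.3115 / 0.8286
Exactly, OR = (80 * 35) / (61 * 29) = 2800 / 1769
OR = 1.5828

1.5828


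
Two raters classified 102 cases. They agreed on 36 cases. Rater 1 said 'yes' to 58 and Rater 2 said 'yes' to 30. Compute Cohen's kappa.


P_o = 36/102 = 0.352941
P_e = (58*30 + 44*72) / 10404 = 0.471742
kappa = (P_o - P_e) / (1 - P_e)
kappa = (0.352941 - 0.471742) / (1 - 0.471742)
kappa = -0.2249

-0.2249


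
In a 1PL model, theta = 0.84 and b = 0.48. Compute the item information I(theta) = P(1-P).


P = 1/(1+exp(-(0.84-0.48))) = 0.589
I = P*(1-P) = 0.589 * 0.411
I = 0.2421

0.2421


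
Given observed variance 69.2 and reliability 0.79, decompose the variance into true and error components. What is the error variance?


var_true = rxx * var_obs = 0.79 * 69.2 = 54.668
var_error = var_obs - var_true
var_error = 69.2 - 54.668
var_error = 14.532

14.532


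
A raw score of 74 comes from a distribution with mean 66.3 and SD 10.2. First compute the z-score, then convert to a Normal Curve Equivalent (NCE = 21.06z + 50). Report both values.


z = (X - mean) / SD = (74 - 66.3) / 10.2
z = 7.7 / 10.2
z = 0.7549
NCE = NCE = 21.06z + 50
Carry z at full precision (z = 7.7 / 10.2) into the conversion:
NCE = 21.06 * (7.7 / 10.2) + 50 = 162.162 / 10.2 + 50
NCE = 15.8982 + 50
NCE = 65.8982

65.8982


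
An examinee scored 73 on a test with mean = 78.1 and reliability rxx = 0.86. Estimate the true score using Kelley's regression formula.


T_est = rxx * X + (1 - rxx) * mean
T_est = 0.86 * 73 + 0.14 * 78.1
T_est = 62.78 + 10.934
T_est = 73.714

73.714


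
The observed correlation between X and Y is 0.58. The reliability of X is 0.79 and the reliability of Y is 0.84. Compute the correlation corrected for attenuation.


r_corrected = rxy / sqrt(rxx * ryy)
= 0.58 / sqrt(0.79 * 0.84)
= 0.58 / sqrt(0.6636)
= 0.58 / 0.814616
r_corrected = 0.712

0.712


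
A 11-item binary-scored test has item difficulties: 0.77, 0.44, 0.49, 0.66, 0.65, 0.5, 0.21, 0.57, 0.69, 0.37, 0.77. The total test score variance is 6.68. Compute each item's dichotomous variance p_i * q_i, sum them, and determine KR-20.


For each item, compute p_i * q_i:
  Item 1: 0.77 * 0.23 = 0.1771
  Item 2: 0.44 * 0.56 = 0.2464
  Item 3: 0.49 * 0.51 = 0.2499
  Item 4: 0.66 * 0.34 = 0.2244
  Item 5: 0.65 * 0.35 = 0.2275
  Item 6: 0.5 * 0.5 = 0.25
  Item 7: 0.21 * 0.79 = 0.1659
  Item 8: 0.57 * 0.43 = 0.2451
  Item 9: 0.69 * 0.31 = 0.2139
  Item 10: 0.37 * 0.63 = 0.2331
  Item 11: 0.77 * 0.23 = 0.1771
Sum(p_i * q_i) = 0.1771 + 0.2464 + 0.2499 + 0.2244 + 0.2275 + 0.25 + 0.1659 + 0.2451 + 0.2139 + 0.2331 + 0.1771 = 2.4104
KR-20 = (k/(k-1)) * (1 - Sum(p_i*q_i) / Var_total)
= (11/10) * (1 - 2.4104/6.68)
= 1.1 * 0.6392
KR-20 = 0.7031

0.7031


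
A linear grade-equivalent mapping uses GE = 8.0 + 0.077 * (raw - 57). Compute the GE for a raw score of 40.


raw - median = 40 - 57 = -17
slope * diff = 0.077 * -17 = -1.309
GE = 8.0 + -1.309
GE = 6.691

6.691


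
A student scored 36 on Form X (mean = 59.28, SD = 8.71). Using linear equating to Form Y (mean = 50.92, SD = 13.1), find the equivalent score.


slope = SD_Y / SD_X = 13.1 / 8.71 ~ 1.504
intercept = mean_Y - slope * mean_X = 50.92 - (13.1 / 8.71) * 59.28 ~ -38.2382
Y = slope * X + intercept. To avoid rounding drift from the rounded slope/intercept, evaluate the equivalent form Y = mean_Y + SD_Y * (X - mean_X) / SD_X at full precision:
Y = 50.92 + 13.1 * (36 - 59.28) / 8.71
Y = 50.92 - 13.1 * 23.28 / 8.71
Y = 50.92 - 304.968 / 8.71
Y = 50.92 - 35.0135
Y = 15.9065

15.9065


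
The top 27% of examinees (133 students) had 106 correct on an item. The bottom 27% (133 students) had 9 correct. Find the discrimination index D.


p_upper = 106/133 = 0.797
p_lower = 9/133 = 0.0677
D = 0.797 - 0.0677 = 0.7293

0.7293


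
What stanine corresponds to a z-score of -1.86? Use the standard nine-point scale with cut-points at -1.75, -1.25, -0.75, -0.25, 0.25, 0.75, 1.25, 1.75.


Stanine boundaries: [-1.75, -1.25, -0.75, -0.25, 0.25, 0.75, 1.25, 1.75]
z = -1.86
Check each boundary:
  z < -1.75
  z < -1.25
  z < -0.75
  z < -0.25
  z < 0.25
  z < 0.75
  z < 1.25
  z < 1.75
Highest qualifying boundary gives stanine = 1

1


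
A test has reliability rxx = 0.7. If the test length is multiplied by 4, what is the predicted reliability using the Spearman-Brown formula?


r_new = (n * rxx) / (1 + (n-1) * rxx)
r_new = (4 * 0.7) / (1 + 3 * 0.7)
r_new = 2.8 / 3.1
r_new = 0.9032

0.9032


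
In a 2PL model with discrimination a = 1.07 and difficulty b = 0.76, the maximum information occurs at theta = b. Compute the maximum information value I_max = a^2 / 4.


For 2PL, max info at theta = b = 0.76
I_max = a^2 / 4 = 1.07^2 / 4
= 1.1449 / 4
I_max = 0.2862

0.2862


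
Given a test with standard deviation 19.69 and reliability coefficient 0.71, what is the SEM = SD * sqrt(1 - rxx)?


SEM = SD * sqrt(1 - rxx)
SEM = 19.69 * sqrt(1 - 0.71)
SEM = 19.69 * sqrt(0.29) = 19.69 * 0.538516
SEM = 10.6034

10.6034


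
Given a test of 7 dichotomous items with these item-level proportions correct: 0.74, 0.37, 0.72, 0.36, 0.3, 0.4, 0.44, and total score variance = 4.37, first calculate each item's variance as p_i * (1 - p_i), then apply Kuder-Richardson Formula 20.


For each item, compute p_i * q_i:
  Item 1: 0.74 * 0.26 = 0.1924
  Item 2: 0.37 * 0.63 = 0.2331
  Item 3: 0.72 * 0.28 = 0.2016
  Item 4: 0.36 * 0.64 = 0.2304
  Item 5: 0.3 * 0.7 = 0.21
  Item 6: 0.4 * 0.6 = 0.24
  Item 7: 0.44 * 0.56 = 0.2464
Sum(p_i * q_i) = 0.1924 + 0.2331 + 0.2016 + 0.2304 + 0.21 + 0.24 + 0.2464 = 1.5539
KR-20 = (k/(k-1)) * (1 - Sum(p_i*q_i) / Var_total)
= (7/6) * (1 - 1.5539/4.37)
= 1.1667 * 0.6444
KR-20 = 0.7518

0.7518


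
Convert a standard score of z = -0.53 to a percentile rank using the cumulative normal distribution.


CDF(z) = 0.5 * (1 + erf(z/sqrt(2)))
erf(-0.3748) = -0.4039
CDF = 0.2981
Percentile rank = 0.2981 * 100 = 29.81

29.81


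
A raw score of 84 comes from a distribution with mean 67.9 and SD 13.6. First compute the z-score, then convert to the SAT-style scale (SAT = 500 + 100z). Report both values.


z = (X - mean) / SD = (84 - 67.9) / 13.6
z = 16.1 / 13.6
z = 1.1838
SAT-scale = SAT = 500 + 100z
Carry z at full precision (z = 16.1 / 13.6) into the conversion:
SAT-scale = 500 + 100 * (16.1 / 13.6) = 500 + 1610 / 13.6
SAT-scale = 500 + 118.3824
SAT-scale = 618.3824

618.3824


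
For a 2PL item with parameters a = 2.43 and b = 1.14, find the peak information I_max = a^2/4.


For 2PL, max info at theta = b = 1.14
I_max = a^2 / 4 = 2.43^2 / 4
= 5.9049 / 4
I_max = 1.4762

1.4762


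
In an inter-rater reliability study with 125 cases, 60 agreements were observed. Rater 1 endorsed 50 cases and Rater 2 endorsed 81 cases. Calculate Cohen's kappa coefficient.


P_o = 60/125 = 0.48
P_e = (50*81 + 75*44) / 15625 = 0.4704
kappa = (P_o - P_e) / (1 - P_e)
kappa = (0.48 - 0.4704) / (1 - 0.4704)
kappa = 0.0181

0.0181


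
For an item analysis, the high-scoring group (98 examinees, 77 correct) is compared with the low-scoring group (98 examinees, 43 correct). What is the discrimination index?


p_upper = 77/98 = 0.7857
p_lower = 43/98 = 0.4388
D = 0.7857 - 0.4388 = 0.3469

0.3469


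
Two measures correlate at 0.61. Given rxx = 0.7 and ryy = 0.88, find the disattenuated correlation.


r_corrected = rxy / sqrt(rxx * ryy)
= 0.61 / sqrt(0.7 * 0.88)
= 0.61 / sqrt(0.616)
= 0.61 / 0.784857
r_corrected = 0.7772

0.7772


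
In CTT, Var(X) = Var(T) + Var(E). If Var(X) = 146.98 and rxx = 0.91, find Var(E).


var_true = rxx * var_obs = 0.91 * 146.98 = 133.7518
var_error = var_obs - var_true
var_error = 146.98 - 133.7518
var_error = 13.2282

13.2282


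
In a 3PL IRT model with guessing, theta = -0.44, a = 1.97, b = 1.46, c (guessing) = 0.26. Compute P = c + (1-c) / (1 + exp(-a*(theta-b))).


logit = 1.97*(-0.44 - 1.46) = -3.743
P* = 1/(1 + exp(--3.743)) = 0.0231
P = 0.26 + (1 - 0.26) * 0.0231
P = 0.2771

0.2771


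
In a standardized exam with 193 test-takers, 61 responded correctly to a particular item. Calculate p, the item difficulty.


Item difficulty p = number correct / total examinees
p = 61 / 193
p = 0.3161

0.3161


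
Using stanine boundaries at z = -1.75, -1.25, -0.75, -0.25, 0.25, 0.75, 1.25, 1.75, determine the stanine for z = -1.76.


Stanine boundaries: [-1.75, -1.25, -0.75, -0.25, 0.25, 0.75, 1.25, 1.75]
z = -1.76
Check each boundary:
  z < -1.75
  z < -1.25
  z < -0.75
  z < -0.25
  z < 0.25
  z < 0.75
  z < 1.25
  z < 1.75
Highest qualifying boundary gives stanine = 1

1


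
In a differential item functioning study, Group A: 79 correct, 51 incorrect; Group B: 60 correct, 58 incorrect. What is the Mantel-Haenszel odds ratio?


Odds_A = 79/51 = 1.549
Odds_B = 60/58 = 1.0345
OR = Odds_A / Odds_B = 1.549 / 1.0345
Exactly, OR = (79 * 58) / (51 * 60) = 4582 / 3060
OR = 1.4974

1.4974


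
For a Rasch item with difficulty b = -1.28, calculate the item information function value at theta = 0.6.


P = 1/(1+exp(-(0.6--1.28))) = 0.8676
I = P*(1-P) = 0.8676 * 0.1324
I = 0.1149

0.1149


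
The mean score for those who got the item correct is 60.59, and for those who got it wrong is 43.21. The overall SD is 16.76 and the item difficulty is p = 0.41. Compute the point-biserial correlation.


q = 1 - p = 0.59
rpb = ((M1 - M0) / SD) * sqrt(p * q)
rpb = ((60.59 - 43.21) / 16.76) * sqrt(0.41 * 0.59)
rpb = 0.51

0.51


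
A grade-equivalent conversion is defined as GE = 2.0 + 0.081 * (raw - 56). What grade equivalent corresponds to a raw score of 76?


raw - median = 76 - 56 = 20
slope * diff = 0.081 * 20 = 1.62
GE = 2.0 + 1.62
GE = 3.62

3.62


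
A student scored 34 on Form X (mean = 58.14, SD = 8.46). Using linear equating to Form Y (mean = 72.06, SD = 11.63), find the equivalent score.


slope = SD_Y / SD_X = 11.63 / 8.46 ~ 1.3747
intercept = mean_Y - slope * mean_X = 72.06 - (11.63 / 8.46) * 58.14 ~ -7.8653
Y = slope * X + intercept. To avoid rounding drift from the rounded slope/intercept, evaluate the equivalent form Y = mean_Y + SD_Y * (X - mean_X) / SD_X at full precision:
Y = 72.06 + 11.63 * (34 - 58.14) / 8.46
Y = 72.06 - 11.63 * 24.14 / 8.46
Y = 72.06 - 280.7482 / 8.46
Y = 72.06 - 33.1854
Y = 38.8746

38.8746


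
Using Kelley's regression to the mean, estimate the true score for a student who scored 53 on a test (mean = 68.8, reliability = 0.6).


T_est = rxx * X + (1 - rxx) * mean
T_est = 0.6 * 53 + 0.4 * 68.8
T_est = 31.8 + 27.52
T_est = 59.32

59.32


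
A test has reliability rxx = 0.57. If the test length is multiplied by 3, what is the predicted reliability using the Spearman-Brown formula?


r_new = (n * rxx) / (1 + (n-1) * rxx)
r_new = (3 * 0.57) / (1 + 2 * 0.57)
r_new = 1.71 / 2.14
r_new = 0.7991

0.7991


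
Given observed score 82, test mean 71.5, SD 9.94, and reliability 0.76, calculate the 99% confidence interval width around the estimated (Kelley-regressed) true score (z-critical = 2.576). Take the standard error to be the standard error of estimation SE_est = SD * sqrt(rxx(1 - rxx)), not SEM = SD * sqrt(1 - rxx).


True score estimate = 0.76*82 + 0.24*71.5 = 79.48
SE_est = SD * sqrt(rxx * (1 - rxx)) = 9.94 * sqrt(0.76 * 0.24) = 9.94 * sqrt(0.1824) = 4.245206
CI = T_est +/- z * SE_est, so width = 2 * z * SE_est = 2 * 2.576 * 4.245206
Width = 21.8713

21.8713


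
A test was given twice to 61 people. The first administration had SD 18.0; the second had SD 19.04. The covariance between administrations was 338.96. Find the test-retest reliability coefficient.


r = cov(X,Y) / (SD_X * SD_Y)
r = 338.96 / (18.0 * 19.04)
r = 338.96 / 342.72
r = 0.989

0.989


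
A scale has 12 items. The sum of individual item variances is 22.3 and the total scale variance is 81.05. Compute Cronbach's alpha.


alpha = (k/(k-1)) * (1 - sum(si^2)/s_total^2)
= (12/11) * (1 - 22.3/81.05)
alpha = 0.7908

0.7908


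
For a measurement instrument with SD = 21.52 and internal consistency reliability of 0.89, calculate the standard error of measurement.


SEM = SD * sqrt(1 - rxx)
SEM = 21.52 * sqrt(1 - 0.89)
SEM = 21.52 * sqrt(0.11) = 21.52 * 0.331662
SEM = 7.1374

7.1374


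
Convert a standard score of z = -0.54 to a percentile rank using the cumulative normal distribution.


CDF(z) = 0.5 * (1 + erf(z/sqrt(2)))
erf(-0.3818) = -0.4108
CDF = 0.2946
Percentile rank = 0.2946 * 100 = 29.46

29.46


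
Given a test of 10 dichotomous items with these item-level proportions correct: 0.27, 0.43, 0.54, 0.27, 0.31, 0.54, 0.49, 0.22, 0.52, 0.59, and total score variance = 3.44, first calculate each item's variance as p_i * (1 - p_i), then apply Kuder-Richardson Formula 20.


For each item, compute p_i * q_i:
  Item 1: 0.27 * 0.73 = 0.1971
  Item 2: 0.43 * 0.57 = 0.2451
  Item 3: 0.54 * 0.46 = 0.2484
  Item 4: 0.27 * 0.73 = 0.1971
  Item 5: 0.31 * 0.69 = 0.2139
  Item 6: 0.54 * 0.46 = 0.2484
  Item 7: 0.49 * 0.51 = 0.2499
  Item 8: 0.22 * 0.78 = 0.1716
  Item 9: 0.52 * 0.48 = 0.2496
  Item 10: 0.59 * 0.41 = 0.2419
Sum(p_i * q_i) = 0.1971 + 0.2451 + 0.2484 + 0.1971 + 0.2139 + 0.2484 + 0.2499 + 0.1716 + 0.2496 + 0.2419 = 2.263
KR-20 = (k/(k-1)) * (1 - Sum(p_i*q_i) / Var_total)
= (10/9) * (1 - 2.263/3.44)
= 1.1111 * 0.3422
KR-20 = 0.3802

0.3802


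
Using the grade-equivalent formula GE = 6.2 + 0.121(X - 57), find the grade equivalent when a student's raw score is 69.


raw - median = 69 - 57 = 12
slope * diff = 0.121 * 12 = 1.452
GE = 6.2 + 1.452
GE = 7.652

7.652


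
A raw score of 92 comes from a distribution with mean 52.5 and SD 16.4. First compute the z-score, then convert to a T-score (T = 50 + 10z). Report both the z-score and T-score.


z = (X - mean) / SD = (92 - 52.5) / 16.4
z = 39.5 / 16.4
z = 2.4085
T-score = T = 50 + 10z
Carry z at full precision (z = 39.5 / 16.4) into the conversion:
T-score = 50 + 10 * (39.5 / 16.4) = 50 + 395 / 16.4
T-score = 50 + 24.0854
T-score = 74.0854

74.0854


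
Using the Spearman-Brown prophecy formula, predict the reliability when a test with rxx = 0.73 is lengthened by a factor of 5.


r_new = (n * rxx) / (1 + (n-1) * rxx)
r_new = (5 * 0.73) / (1 + 4 * 0.73)
r_new = 3.65 / 3.92
r_new = 0.9311

0.9311


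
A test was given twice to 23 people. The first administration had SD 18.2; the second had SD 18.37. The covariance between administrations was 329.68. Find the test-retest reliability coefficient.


r = cov(X,Y) / (SD_X * SD_Y)
r = 329.68 / (18.2 * 18.37)
r = 329.68 / 334.334
r = 0.9861

0.9861


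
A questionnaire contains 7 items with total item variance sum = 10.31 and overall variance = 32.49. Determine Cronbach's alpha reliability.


alpha = (k/(k-1)) * (1 - sum(si^2)/s_total^2)
= (7/6) * (1 - 10.31/32.49)
alpha = 0.7965

0.7965


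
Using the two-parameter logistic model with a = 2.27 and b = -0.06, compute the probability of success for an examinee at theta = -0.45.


a*(theta - b) = 2.27 * (-0.45 - -0.06) = -0.8853
exp(--0.8853) = 2.4237
P = 1 / (1 + 2.4237)
P = 0.2921

0.2921


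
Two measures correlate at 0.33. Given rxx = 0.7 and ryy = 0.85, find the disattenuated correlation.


r_corrected = rxy / sqrt(rxx * ryy)
= 0.33 / sqrt(0.7 * 0.85)
= 0.33 / sqrt(0.595)
= 0.33 / 0.771362
r_corrected = 0.4278

0.4278


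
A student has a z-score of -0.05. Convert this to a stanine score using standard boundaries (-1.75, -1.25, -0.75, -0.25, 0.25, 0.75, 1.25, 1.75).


Stanine boundaries: [-1.75, -1.25, -0.75, -0.25, 0.25, 0.75, 1.25, 1.75]
z = -0.05
Check each boundary:
  z >= -1.75 -> could be stanine 2
  z >= -1.25 -> could be stanine 3
  z >= -0.75 -> could be stanine 4
  z >= -0.25 -> could be stanine 5
  z < 0.25
  z < 0.75
  z < 1.25
  z < 1.75
Highest qualifying boundary gives stanine = 5

5


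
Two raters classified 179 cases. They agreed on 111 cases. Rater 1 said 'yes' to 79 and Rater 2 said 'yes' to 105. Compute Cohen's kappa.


P_o = 111/179 = 0.620112
P_e = (79*105 + 100*74) / 32041 = 0.489841
kappa = (P_o - P_e) / (1 - P_e)
kappa = (0.620112 - 0.489841) / (1 - 0.489841)
kappa = 0.2554

0.2554


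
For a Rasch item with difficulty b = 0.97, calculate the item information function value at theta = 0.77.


P = 1/(1+exp(-(0.77-0.97))) = 0.4502
I = P*(1-P) = 0.4502 * 0.5498
I = 0.2475

0.2475


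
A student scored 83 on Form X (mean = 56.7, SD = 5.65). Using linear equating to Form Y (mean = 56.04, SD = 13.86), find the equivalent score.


slope = SD_Y / SD_X = 13.86 / 5.65 ~ 2.4531
intercept = mean_Y - slope * mean_X = 56.04 - (13.86 / 5.65) * 56.7 ~ -83.0506
Y = slope * X + intercept. To avoid rounding drift from the rounded slope/intercept, evaluate the equivalent form Y = mean_Y + SD_Y * (X - mean_X) / SD_X at full precision:
Y = 56.04 + 13.86 * (83 - 56.7) / 5.65
Y = 56.04 + 13.86 * 26.3 / 5.65
Y = 56.04 + 364.518 / 5.65
Y = 56.04 + 64.5165
Y = 120.5565

120.5565


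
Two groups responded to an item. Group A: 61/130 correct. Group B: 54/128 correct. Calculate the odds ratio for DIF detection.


Odds_A = 61/69 = 0.8841
Odds_B = 54/74 = 0.7297
OR = Odds_A / Odds_B = 0.8841 / 0.7297
Exactly, OR = (61 * 74) / (69 * 54) = 4514 / 3726
OR = 1.2115

1.2115


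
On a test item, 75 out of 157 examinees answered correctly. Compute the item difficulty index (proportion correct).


Item difficulty p = number correct / total examinees
p = 75 / 157
p = 0.4777

0.4777


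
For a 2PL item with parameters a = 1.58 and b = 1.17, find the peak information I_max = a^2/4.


For 2PL, max info at theta = b = 1.17
I_max = a^2 / 4 = 1.58^2 / 4
= 2.4964 / 4
I_max = 0.6241

0.6241


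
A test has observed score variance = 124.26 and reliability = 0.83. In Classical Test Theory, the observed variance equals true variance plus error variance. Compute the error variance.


var_true = rxx * var_obs = 0.83 * 124.26 = 103.1358
var_error = var_obs - var_true
var_error = 124.26 - 103.1358
var_error = 21.1242

21.1242


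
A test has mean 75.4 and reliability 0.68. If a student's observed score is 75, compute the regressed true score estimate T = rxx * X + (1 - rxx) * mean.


T_est = rxx * X + (1 - rxx) * mean
T_est = 0.68 * 75 + 0.32 * 75.4
T_est = 51.0 + 24.128
T_est = 75.128

75.128


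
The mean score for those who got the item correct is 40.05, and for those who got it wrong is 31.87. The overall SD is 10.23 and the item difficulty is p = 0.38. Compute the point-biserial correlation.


q = 1 - p = 0.62
rpb = ((M1 - M0) / SD) * sqrt(p * q)
rpb = ((40.05 - 31.87) / 10.23) * sqrt(0.38 * 0.62)
rpb = 0.3881

0.3881


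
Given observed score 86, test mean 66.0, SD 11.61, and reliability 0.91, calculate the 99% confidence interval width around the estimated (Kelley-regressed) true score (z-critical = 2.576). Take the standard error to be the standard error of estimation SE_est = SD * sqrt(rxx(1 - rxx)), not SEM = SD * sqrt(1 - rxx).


True score estimate = 0.91*86 + 0.09*66.0 = 84.2
SE_est = SD * sqrt(rxx * (1 - rxx)) = 11.61 * sqrt(0.91 * 0.09) = 11.61 * sqrt(0.0819) = 3.32257
CI = T_est +/- z * SE_est, so width = 2 * z * SE_est = 2 * 2.576 * 3.32257
Width = 17.1179

17.1179
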